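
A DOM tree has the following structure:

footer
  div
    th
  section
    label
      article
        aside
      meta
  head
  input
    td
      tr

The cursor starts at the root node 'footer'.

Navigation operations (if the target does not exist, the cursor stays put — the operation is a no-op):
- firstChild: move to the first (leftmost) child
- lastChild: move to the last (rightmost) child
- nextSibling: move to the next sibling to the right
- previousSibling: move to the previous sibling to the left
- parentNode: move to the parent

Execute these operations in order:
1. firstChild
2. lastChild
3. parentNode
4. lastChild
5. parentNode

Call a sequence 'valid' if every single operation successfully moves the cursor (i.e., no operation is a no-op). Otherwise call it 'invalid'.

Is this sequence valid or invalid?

After 1 (firstChild): div
After 2 (lastChild): th
After 3 (parentNode): div
After 4 (lastChild): th
After 5 (parentNode): div

Answer: valid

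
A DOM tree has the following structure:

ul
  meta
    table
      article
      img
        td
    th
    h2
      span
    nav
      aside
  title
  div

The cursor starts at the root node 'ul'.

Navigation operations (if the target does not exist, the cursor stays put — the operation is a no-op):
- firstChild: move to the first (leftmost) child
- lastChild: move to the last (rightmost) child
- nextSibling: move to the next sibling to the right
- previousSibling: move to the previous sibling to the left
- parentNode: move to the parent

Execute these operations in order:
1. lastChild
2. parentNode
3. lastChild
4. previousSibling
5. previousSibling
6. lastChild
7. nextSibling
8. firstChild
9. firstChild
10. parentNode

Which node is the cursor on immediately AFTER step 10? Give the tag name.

Answer: nav

Derivation:
After 1 (lastChild): div
After 2 (parentNode): ul
After 3 (lastChild): div
After 4 (previousSibling): title
After 5 (previousSibling): meta
After 6 (lastChild): nav
After 7 (nextSibling): nav (no-op, stayed)
After 8 (firstChild): aside
After 9 (firstChild): aside (no-op, stayed)
After 10 (parentNode): nav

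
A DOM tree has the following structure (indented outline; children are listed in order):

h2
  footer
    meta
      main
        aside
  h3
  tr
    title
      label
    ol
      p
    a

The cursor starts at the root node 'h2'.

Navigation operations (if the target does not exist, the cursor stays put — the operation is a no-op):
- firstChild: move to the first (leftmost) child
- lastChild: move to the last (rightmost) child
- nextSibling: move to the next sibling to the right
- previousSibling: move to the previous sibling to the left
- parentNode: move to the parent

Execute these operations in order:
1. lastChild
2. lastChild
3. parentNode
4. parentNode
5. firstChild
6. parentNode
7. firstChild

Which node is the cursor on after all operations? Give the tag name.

Answer: footer

Derivation:
After 1 (lastChild): tr
After 2 (lastChild): a
After 3 (parentNode): tr
After 4 (parentNode): h2
After 5 (firstChild): footer
After 6 (parentNode): h2
After 7 (firstChild): footer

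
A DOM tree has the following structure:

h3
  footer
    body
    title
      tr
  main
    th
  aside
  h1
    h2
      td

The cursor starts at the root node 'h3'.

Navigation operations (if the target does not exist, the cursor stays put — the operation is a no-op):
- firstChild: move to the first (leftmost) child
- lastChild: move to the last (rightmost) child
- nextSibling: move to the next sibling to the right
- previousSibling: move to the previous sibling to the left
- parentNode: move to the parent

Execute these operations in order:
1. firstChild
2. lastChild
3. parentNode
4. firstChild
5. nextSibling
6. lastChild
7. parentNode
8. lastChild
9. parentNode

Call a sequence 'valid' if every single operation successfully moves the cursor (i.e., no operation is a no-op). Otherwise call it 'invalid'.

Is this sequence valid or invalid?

After 1 (firstChild): footer
After 2 (lastChild): title
After 3 (parentNode): footer
After 4 (firstChild): body
After 5 (nextSibling): title
After 6 (lastChild): tr
After 7 (parentNode): title
After 8 (lastChild): tr
After 9 (parentNode): title

Answer: valid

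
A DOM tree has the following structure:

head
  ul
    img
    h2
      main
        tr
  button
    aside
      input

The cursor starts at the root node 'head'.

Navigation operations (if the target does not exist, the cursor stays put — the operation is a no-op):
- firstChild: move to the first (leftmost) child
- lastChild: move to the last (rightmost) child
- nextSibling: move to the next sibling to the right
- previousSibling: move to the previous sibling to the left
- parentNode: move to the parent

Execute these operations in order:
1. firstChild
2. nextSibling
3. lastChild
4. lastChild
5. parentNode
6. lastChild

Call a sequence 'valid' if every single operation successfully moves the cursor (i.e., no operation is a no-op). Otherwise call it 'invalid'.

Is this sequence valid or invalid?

After 1 (firstChild): ul
After 2 (nextSibling): button
After 3 (lastChild): aside
After 4 (lastChild): input
After 5 (parentNode): aside
After 6 (lastChild): input

Answer: valid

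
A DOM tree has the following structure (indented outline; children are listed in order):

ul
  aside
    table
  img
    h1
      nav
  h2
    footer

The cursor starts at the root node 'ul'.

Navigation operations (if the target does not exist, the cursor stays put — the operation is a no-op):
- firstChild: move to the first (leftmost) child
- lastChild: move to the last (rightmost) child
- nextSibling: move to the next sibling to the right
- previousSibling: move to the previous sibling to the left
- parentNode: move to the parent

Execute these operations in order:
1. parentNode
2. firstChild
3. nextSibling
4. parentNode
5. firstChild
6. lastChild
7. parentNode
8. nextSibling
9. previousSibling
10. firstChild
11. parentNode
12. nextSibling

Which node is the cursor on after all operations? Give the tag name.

After 1 (parentNode): ul (no-op, stayed)
After 2 (firstChild): aside
After 3 (nextSibling): img
After 4 (parentNode): ul
After 5 (firstChild): aside
After 6 (lastChild): table
After 7 (parentNode): aside
After 8 (nextSibling): img
After 9 (previousSibling): aside
After 10 (firstChild): table
After 11 (parentNode): aside
After 12 (nextSibling): img

Answer: img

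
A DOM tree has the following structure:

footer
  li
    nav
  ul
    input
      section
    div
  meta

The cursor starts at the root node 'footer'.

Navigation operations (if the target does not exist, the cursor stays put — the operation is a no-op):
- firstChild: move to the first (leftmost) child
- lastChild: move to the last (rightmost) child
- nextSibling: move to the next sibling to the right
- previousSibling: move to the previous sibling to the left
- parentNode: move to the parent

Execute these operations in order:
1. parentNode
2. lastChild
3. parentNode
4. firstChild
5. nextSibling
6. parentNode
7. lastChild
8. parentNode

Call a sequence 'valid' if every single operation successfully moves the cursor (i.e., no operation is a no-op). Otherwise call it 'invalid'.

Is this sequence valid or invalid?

Answer: invalid

Derivation:
After 1 (parentNode): footer (no-op, stayed)
After 2 (lastChild): meta
After 3 (parentNode): footer
After 4 (firstChild): li
After 5 (nextSibling): ul
After 6 (parentNode): footer
After 7 (lastChild): meta
After 8 (parentNode): footer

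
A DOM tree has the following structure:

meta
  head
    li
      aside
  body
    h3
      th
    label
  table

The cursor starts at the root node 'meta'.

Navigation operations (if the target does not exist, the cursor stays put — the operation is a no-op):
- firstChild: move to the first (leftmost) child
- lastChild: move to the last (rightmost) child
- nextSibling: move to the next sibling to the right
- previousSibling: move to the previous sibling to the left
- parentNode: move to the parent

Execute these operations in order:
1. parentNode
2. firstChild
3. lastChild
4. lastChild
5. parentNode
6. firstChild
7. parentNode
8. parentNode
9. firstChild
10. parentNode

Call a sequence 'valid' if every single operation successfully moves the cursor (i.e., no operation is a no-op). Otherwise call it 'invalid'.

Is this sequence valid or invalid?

After 1 (parentNode): meta (no-op, stayed)
After 2 (firstChild): head
After 3 (lastChild): li
After 4 (lastChild): aside
After 5 (parentNode): li
After 6 (firstChild): aside
After 7 (parentNode): li
After 8 (parentNode): head
After 9 (firstChild): li
After 10 (parentNode): head

Answer: invalid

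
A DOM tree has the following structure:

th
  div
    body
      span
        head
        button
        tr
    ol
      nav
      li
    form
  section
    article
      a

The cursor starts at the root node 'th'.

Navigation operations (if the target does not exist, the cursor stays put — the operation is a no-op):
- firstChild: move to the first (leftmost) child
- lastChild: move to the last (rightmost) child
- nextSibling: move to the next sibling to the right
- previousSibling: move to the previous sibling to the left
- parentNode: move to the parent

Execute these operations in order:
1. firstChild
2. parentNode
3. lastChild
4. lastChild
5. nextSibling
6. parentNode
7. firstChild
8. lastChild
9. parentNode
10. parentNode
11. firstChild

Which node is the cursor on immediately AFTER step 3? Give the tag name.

Answer: section

Derivation:
After 1 (firstChild): div
After 2 (parentNode): th
After 3 (lastChild): section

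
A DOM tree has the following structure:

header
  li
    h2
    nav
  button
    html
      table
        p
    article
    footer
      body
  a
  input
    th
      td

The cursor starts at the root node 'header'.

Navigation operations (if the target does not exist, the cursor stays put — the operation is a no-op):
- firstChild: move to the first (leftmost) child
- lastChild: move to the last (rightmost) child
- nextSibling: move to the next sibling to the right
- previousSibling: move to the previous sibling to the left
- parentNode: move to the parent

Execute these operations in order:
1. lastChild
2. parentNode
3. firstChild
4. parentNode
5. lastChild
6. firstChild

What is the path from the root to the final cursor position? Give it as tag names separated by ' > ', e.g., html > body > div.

After 1 (lastChild): input
After 2 (parentNode): header
After 3 (firstChild): li
After 4 (parentNode): header
After 5 (lastChild): input
After 6 (firstChild): th

Answer: header > input > th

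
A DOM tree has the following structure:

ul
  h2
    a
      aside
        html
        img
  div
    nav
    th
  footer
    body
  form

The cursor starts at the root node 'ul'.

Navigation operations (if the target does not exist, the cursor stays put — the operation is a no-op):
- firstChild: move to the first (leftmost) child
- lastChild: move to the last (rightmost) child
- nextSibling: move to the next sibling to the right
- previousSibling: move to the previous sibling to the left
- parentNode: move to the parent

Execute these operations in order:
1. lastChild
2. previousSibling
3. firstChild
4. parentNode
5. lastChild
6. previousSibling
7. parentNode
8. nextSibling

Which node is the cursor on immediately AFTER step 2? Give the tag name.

After 1 (lastChild): form
After 2 (previousSibling): footer

Answer: footer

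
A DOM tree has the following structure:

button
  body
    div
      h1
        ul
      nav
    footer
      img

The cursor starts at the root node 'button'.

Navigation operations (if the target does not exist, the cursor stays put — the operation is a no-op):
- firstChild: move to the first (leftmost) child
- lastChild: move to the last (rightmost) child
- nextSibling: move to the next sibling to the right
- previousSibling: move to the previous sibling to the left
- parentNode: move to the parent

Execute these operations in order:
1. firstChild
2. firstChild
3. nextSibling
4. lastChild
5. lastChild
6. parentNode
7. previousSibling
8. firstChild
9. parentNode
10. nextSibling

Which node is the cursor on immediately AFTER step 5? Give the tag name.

Answer: img

Derivation:
After 1 (firstChild): body
After 2 (firstChild): div
After 3 (nextSibling): footer
After 4 (lastChild): img
After 5 (lastChild): img (no-op, stayed)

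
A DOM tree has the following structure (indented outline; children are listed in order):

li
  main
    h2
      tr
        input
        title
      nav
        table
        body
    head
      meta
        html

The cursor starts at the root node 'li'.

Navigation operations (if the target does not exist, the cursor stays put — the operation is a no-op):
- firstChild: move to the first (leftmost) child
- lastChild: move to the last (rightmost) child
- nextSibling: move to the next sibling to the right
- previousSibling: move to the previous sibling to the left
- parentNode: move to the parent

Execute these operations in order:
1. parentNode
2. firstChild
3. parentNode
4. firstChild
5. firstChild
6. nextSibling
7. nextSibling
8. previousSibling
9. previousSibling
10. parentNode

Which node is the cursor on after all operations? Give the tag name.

Answer: main

Derivation:
After 1 (parentNode): li (no-op, stayed)
After 2 (firstChild): main
After 3 (parentNode): li
After 4 (firstChild): main
After 5 (firstChild): h2
After 6 (nextSibling): head
After 7 (nextSibling): head (no-op, stayed)
After 8 (previousSibling): h2
After 9 (previousSibling): h2 (no-op, stayed)
After 10 (parentNode): main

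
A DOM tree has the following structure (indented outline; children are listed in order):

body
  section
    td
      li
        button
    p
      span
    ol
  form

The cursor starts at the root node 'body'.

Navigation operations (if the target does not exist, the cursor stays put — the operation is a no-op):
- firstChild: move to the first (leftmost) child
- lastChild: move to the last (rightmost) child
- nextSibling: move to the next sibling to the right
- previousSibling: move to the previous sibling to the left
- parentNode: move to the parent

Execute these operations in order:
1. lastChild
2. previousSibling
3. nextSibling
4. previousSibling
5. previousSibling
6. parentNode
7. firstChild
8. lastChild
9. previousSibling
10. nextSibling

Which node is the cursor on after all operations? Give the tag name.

Answer: ol

Derivation:
After 1 (lastChild): form
After 2 (previousSibling): section
After 3 (nextSibling): form
After 4 (previousSibling): section
After 5 (previousSibling): section (no-op, stayed)
After 6 (parentNode): body
After 7 (firstChild): section
After 8 (lastChild): ol
After 9 (previousSibling): p
After 10 (nextSibling): ol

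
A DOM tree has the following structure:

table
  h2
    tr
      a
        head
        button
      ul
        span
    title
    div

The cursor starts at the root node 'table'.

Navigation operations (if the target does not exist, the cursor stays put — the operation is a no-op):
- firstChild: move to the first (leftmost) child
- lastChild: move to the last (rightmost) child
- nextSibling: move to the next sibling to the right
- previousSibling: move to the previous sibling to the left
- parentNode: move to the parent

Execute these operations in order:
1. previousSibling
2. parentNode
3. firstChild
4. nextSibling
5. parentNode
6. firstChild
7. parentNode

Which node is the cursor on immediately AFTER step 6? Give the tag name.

After 1 (previousSibling): table (no-op, stayed)
After 2 (parentNode): table (no-op, stayed)
After 3 (firstChild): h2
After 4 (nextSibling): h2 (no-op, stayed)
After 5 (parentNode): table
After 6 (firstChild): h2

Answer: h2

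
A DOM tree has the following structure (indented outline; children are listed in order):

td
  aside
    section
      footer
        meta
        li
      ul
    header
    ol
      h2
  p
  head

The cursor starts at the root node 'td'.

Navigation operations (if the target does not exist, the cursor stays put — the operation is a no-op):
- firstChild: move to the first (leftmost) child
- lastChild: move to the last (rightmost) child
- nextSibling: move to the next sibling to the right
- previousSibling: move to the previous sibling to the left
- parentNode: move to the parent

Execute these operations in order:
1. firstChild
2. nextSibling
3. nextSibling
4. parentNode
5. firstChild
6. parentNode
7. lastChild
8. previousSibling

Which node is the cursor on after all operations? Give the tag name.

After 1 (firstChild): aside
After 2 (nextSibling): p
After 3 (nextSibling): head
After 4 (parentNode): td
After 5 (firstChild): aside
After 6 (parentNode): td
After 7 (lastChild): head
After 8 (previousSibling): p

Answer: p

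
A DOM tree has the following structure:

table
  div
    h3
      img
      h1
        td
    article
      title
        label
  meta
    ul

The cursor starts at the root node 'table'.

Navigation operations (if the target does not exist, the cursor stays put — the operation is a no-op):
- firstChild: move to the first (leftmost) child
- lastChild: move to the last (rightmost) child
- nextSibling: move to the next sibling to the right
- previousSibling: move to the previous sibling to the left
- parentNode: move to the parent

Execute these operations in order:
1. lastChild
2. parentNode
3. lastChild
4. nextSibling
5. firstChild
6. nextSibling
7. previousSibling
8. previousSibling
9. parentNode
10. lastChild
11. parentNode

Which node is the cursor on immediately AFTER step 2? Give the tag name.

After 1 (lastChild): meta
After 2 (parentNode): table

Answer: table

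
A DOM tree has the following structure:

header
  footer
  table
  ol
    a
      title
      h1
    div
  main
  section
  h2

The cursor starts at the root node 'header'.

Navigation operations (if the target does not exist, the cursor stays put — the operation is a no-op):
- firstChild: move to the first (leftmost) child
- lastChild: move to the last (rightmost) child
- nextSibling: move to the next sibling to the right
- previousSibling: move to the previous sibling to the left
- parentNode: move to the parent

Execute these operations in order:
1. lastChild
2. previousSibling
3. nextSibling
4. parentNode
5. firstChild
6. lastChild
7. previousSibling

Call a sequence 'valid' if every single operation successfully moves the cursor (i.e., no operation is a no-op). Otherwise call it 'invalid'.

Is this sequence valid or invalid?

After 1 (lastChild): h2
After 2 (previousSibling): section
After 3 (nextSibling): h2
After 4 (parentNode): header
After 5 (firstChild): footer
After 6 (lastChild): footer (no-op, stayed)
After 7 (previousSibling): footer (no-op, stayed)

Answer: invalid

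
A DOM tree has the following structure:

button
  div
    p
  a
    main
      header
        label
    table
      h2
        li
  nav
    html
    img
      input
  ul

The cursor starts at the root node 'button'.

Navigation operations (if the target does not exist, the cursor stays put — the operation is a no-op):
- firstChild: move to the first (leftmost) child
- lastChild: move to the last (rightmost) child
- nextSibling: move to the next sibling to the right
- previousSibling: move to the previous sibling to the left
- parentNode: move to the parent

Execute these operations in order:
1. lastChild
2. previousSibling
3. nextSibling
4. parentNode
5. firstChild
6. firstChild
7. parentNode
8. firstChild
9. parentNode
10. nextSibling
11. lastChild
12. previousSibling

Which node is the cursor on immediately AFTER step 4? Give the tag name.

After 1 (lastChild): ul
After 2 (previousSibling): nav
After 3 (nextSibling): ul
After 4 (parentNode): button

Answer: button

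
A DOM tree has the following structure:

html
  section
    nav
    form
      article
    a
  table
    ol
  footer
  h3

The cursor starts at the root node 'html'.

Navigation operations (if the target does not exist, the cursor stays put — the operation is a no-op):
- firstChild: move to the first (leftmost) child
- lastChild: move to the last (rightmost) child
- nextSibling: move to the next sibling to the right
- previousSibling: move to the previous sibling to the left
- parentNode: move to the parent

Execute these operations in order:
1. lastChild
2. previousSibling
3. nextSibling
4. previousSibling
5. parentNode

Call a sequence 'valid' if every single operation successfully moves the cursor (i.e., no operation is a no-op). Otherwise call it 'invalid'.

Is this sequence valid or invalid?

After 1 (lastChild): h3
After 2 (previousSibling): footer
After 3 (nextSibling): h3
After 4 (previousSibling): footer
After 5 (parentNode): html

Answer: valid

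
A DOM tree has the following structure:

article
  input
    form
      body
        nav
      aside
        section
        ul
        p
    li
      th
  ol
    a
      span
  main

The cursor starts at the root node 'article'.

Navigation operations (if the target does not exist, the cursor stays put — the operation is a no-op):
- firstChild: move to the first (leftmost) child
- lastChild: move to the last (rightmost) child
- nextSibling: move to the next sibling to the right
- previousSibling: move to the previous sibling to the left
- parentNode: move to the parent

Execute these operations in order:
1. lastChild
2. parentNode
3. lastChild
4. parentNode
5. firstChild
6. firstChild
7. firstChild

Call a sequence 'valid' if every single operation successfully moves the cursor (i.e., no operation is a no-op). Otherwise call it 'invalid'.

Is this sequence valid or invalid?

After 1 (lastChild): main
After 2 (parentNode): article
After 3 (lastChild): main
After 4 (parentNode): article
After 5 (firstChild): input
After 6 (firstChild): form
After 7 (firstChild): body

Answer: valid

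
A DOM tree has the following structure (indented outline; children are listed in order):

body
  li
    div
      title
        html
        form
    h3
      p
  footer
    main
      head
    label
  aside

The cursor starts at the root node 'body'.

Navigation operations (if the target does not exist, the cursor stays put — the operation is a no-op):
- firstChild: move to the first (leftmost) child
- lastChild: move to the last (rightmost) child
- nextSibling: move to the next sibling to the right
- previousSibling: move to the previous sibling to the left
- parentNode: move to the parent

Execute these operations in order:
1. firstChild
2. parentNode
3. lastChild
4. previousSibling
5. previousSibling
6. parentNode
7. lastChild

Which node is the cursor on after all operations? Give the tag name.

Answer: aside

Derivation:
After 1 (firstChild): li
After 2 (parentNode): body
After 3 (lastChild): aside
After 4 (previousSibling): footer
After 5 (previousSibling): li
After 6 (parentNode): body
After 7 (lastChild): aside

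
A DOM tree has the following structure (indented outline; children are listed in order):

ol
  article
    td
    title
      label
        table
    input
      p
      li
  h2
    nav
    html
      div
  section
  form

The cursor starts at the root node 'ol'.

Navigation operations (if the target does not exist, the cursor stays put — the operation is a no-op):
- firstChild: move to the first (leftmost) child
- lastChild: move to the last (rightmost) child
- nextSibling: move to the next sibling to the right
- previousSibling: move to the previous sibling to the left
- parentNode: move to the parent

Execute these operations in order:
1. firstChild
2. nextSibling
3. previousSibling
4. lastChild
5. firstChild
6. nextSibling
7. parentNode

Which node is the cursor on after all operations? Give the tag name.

After 1 (firstChild): article
After 2 (nextSibling): h2
After 3 (previousSibling): article
After 4 (lastChild): input
After 5 (firstChild): p
After 6 (nextSibling): li
After 7 (parentNode): input

Answer: input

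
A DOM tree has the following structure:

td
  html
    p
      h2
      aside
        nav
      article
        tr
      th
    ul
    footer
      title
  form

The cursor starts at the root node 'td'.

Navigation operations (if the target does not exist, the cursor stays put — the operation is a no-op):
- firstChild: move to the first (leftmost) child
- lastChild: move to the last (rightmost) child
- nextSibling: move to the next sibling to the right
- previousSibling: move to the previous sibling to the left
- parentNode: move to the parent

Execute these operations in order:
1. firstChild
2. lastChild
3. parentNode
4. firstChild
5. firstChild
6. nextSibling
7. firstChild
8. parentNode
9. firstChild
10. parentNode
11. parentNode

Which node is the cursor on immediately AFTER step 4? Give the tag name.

After 1 (firstChild): html
After 2 (lastChild): footer
After 3 (parentNode): html
After 4 (firstChild): p

Answer: p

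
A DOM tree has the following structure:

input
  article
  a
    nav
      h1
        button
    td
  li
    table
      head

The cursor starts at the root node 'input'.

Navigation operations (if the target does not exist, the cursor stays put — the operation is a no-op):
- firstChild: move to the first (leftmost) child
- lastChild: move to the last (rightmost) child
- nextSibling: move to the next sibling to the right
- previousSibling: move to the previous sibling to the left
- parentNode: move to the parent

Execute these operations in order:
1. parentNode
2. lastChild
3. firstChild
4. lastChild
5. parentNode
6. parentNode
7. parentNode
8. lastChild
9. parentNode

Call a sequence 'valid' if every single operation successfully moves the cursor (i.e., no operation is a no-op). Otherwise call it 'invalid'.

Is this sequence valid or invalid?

After 1 (parentNode): input (no-op, stayed)
After 2 (lastChild): li
After 3 (firstChild): table
After 4 (lastChild): head
After 5 (parentNode): table
After 6 (parentNode): li
After 7 (parentNode): input
After 8 (lastChild): li
After 9 (parentNode): input

Answer: invalid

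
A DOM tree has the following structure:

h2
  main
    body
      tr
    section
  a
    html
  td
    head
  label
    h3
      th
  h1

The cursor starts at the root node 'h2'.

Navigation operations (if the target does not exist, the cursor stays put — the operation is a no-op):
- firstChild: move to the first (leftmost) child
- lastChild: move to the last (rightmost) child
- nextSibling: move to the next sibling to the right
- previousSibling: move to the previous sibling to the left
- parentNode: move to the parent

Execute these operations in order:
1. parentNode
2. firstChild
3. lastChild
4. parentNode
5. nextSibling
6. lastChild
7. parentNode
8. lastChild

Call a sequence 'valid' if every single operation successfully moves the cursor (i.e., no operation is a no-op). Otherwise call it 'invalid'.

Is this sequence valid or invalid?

After 1 (parentNode): h2 (no-op, stayed)
After 2 (firstChild): main
After 3 (lastChild): section
After 4 (parentNode): main
After 5 (nextSibling): a
After 6 (lastChild): html
After 7 (parentNode): a
After 8 (lastChild): html

Answer: invalid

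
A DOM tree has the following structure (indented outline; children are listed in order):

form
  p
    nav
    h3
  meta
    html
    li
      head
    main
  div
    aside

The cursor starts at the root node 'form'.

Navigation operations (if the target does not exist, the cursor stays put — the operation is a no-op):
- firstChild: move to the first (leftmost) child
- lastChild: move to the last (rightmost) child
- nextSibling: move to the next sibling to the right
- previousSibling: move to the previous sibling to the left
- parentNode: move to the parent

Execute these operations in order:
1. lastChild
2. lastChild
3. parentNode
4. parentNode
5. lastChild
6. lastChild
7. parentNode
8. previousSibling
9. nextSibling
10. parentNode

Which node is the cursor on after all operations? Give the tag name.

Answer: form

Derivation:
After 1 (lastChild): div
After 2 (lastChild): aside
After 3 (parentNode): div
After 4 (parentNode): form
After 5 (lastChild): div
After 6 (lastChild): aside
After 7 (parentNode): div
After 8 (previousSibling): meta
After 9 (nextSibling): div
After 10 (parentNode): form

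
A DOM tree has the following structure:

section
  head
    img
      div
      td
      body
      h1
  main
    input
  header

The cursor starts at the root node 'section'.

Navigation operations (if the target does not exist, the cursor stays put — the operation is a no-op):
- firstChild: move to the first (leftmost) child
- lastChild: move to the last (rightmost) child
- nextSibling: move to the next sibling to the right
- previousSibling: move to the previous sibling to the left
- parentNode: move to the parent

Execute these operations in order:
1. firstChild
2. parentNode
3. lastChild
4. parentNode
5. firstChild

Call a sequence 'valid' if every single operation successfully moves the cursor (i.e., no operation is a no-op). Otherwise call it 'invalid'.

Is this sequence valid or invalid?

After 1 (firstChild): head
After 2 (parentNode): section
After 3 (lastChild): header
After 4 (parentNode): section
After 5 (firstChild): head

Answer: valid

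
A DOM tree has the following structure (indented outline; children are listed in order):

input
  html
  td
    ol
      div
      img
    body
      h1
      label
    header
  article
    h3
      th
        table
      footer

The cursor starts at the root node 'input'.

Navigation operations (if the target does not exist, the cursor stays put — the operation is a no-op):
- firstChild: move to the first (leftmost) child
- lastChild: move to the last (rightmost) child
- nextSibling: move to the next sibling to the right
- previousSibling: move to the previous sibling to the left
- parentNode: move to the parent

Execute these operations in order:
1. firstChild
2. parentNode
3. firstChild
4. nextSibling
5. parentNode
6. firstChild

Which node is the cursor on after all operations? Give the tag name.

After 1 (firstChild): html
After 2 (parentNode): input
After 3 (firstChild): html
After 4 (nextSibling): td
After 5 (parentNode): input
After 6 (firstChild): html

Answer: html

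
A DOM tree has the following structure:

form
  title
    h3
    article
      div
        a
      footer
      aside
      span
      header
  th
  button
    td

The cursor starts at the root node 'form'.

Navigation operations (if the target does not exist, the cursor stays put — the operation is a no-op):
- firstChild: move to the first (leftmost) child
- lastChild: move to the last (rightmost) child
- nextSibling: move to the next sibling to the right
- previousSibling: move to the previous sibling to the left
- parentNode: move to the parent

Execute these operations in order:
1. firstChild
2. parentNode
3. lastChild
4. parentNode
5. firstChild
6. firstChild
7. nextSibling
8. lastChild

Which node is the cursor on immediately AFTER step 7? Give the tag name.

After 1 (firstChild): title
After 2 (parentNode): form
After 3 (lastChild): button
After 4 (parentNode): form
After 5 (firstChild): title
After 6 (firstChild): h3
After 7 (nextSibling): article

Answer: article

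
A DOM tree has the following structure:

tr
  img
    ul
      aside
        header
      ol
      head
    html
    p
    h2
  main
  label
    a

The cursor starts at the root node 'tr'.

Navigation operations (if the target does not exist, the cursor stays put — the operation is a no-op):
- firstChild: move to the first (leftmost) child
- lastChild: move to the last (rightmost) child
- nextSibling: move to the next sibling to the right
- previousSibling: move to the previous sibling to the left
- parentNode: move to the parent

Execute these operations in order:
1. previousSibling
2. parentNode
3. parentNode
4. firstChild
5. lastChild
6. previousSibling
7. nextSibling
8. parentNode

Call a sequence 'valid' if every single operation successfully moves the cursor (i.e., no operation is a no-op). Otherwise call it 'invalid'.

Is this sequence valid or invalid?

Answer: invalid

Derivation:
After 1 (previousSibling): tr (no-op, stayed)
After 2 (parentNode): tr (no-op, stayed)
After 3 (parentNode): tr (no-op, stayed)
After 4 (firstChild): img
After 5 (lastChild): h2
After 6 (previousSibling): p
After 7 (nextSibling): h2
After 8 (parentNode): img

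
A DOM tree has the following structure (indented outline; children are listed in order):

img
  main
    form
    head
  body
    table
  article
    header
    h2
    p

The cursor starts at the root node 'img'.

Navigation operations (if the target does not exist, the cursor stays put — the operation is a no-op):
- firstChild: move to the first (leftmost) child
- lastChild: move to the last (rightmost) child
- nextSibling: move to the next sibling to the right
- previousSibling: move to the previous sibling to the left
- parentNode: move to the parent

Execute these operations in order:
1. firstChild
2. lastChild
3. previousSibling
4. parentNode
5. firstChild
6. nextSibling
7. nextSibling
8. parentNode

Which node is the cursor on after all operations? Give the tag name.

Answer: main

Derivation:
After 1 (firstChild): main
After 2 (lastChild): head
After 3 (previousSibling): form
After 4 (parentNode): main
After 5 (firstChild): form
After 6 (nextSibling): head
After 7 (nextSibling): head (no-op, stayed)
After 8 (parentNode): main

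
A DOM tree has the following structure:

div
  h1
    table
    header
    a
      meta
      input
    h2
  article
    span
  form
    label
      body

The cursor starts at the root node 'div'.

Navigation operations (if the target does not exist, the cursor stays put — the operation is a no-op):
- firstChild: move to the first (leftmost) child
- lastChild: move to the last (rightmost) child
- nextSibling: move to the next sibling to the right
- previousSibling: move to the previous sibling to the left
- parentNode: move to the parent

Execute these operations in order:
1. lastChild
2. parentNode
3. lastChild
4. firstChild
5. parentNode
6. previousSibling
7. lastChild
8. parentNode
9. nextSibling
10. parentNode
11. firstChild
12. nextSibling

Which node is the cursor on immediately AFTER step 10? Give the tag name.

Answer: div

Derivation:
After 1 (lastChild): form
After 2 (parentNode): div
After 3 (lastChild): form
After 4 (firstChild): label
After 5 (parentNode): form
After 6 (previousSibling): article
After 7 (lastChild): span
After 8 (parentNode): article
After 9 (nextSibling): form
After 10 (parentNode): div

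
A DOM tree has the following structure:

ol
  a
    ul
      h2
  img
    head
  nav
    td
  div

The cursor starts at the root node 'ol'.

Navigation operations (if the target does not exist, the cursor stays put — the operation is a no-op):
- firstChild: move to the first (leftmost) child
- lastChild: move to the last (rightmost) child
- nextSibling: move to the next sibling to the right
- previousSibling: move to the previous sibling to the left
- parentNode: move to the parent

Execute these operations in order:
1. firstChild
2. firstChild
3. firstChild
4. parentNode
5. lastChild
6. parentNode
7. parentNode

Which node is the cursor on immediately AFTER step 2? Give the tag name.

Answer: ul

Derivation:
After 1 (firstChild): a
After 2 (firstChild): ul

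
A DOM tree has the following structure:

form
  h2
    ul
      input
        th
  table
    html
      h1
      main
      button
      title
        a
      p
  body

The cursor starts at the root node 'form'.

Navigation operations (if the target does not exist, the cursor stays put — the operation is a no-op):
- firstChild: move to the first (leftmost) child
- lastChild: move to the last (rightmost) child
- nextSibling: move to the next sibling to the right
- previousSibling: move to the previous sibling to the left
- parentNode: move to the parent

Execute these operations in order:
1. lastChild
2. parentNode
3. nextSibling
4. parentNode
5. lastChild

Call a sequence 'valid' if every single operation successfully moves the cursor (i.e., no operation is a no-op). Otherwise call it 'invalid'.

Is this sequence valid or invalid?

After 1 (lastChild): body
After 2 (parentNode): form
After 3 (nextSibling): form (no-op, stayed)
After 4 (parentNode): form (no-op, stayed)
After 5 (lastChild): body

Answer: invalid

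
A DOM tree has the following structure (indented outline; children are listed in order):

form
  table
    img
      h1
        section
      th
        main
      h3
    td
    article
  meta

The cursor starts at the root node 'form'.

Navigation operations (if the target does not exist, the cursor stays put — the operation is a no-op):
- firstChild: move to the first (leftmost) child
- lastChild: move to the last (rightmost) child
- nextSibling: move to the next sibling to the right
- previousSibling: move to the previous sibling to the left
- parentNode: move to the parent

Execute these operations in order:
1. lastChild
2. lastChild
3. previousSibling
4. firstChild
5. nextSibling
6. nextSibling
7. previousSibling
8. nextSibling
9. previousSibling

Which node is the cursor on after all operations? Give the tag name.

After 1 (lastChild): meta
After 2 (lastChild): meta (no-op, stayed)
After 3 (previousSibling): table
After 4 (firstChild): img
After 5 (nextSibling): td
After 6 (nextSibling): article
After 7 (previousSibling): td
After 8 (nextSibling): article
After 9 (previousSibling): td

Answer: td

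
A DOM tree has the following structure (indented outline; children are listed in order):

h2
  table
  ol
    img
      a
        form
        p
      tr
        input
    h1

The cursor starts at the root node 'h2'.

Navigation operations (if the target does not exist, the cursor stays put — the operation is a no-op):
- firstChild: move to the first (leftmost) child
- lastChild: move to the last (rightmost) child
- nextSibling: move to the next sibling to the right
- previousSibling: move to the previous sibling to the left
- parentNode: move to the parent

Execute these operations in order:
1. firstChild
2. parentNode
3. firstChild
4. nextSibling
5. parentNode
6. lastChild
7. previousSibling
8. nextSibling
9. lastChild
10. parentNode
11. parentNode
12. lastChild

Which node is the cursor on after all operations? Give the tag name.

Answer: ol

Derivation:
After 1 (firstChild): table
After 2 (parentNode): h2
After 3 (firstChild): table
After 4 (nextSibling): ol
After 5 (parentNode): h2
After 6 (lastChild): ol
After 7 (previousSibling): table
After 8 (nextSibling): ol
After 9 (lastChild): h1
After 10 (parentNode): ol
After 11 (parentNode): h2
After 12 (lastChild): ol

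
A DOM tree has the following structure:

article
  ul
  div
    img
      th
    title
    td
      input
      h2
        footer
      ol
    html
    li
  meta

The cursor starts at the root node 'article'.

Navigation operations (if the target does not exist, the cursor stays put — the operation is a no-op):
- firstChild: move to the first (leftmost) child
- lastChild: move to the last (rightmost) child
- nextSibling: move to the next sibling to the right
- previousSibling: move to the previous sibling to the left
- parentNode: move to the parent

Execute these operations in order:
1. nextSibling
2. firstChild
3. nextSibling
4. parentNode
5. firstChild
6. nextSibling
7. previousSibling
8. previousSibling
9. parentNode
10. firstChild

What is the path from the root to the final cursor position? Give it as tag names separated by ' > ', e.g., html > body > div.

Answer: article > ul

Derivation:
After 1 (nextSibling): article (no-op, stayed)
After 2 (firstChild): ul
After 3 (nextSibling): div
After 4 (parentNode): article
After 5 (firstChild): ul
After 6 (nextSibling): div
After 7 (previousSibling): ul
After 8 (previousSibling): ul (no-op, stayed)
After 9 (parentNode): article
After 10 (firstChild): ul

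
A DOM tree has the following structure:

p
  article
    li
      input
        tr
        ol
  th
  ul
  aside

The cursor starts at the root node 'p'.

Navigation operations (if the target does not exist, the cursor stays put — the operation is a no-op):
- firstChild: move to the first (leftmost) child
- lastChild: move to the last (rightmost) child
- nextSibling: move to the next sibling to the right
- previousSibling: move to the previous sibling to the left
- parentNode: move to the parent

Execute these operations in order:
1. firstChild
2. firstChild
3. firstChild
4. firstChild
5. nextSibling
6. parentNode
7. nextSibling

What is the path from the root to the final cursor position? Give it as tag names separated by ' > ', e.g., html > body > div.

After 1 (firstChild): article
After 2 (firstChild): li
After 3 (firstChild): input
After 4 (firstChild): tr
After 5 (nextSibling): ol
After 6 (parentNode): input
After 7 (nextSibling): input (no-op, stayed)

Answer: p > article > li > input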